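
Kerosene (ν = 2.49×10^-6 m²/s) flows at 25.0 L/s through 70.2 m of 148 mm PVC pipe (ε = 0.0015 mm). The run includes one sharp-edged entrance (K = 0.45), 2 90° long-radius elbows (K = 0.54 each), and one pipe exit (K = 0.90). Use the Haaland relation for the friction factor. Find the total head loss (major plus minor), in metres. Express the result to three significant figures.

V = 4Q/(πD²) = 1.453 m/s; V²/2g = 0.1076 m
Re = 8.64×10^4, ε/D = 1.01×10^-5 → f = 0.01842 (Haaland)
Major: h_f = f(L/D)·V²/2g = 0.01842·474.3·0.1076 = 0.9402 m
Minor: ΣK = 2.43; h_m = ΣK·V²/2g = 0.2616 m
Total H_L = 0.9402 + 0.2616 = 1.202 m

H_L ≈ 1.20 m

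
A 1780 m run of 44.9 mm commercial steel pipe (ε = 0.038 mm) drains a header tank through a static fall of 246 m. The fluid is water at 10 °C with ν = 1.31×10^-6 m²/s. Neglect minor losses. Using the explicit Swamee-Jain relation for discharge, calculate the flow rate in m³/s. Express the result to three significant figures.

Swamee-Jain (Type II): Q = -0.965·√(gD⁵h_f/L)·ln[ε/(3.7D) + √(3.17ν²L/(gD³h_f))]
√(gD⁵h_f/L) = √(9.81·0.0449⁵·246/1780) = 4.974×10^-4
ε/(3.7D) = 2.29×10^-4; √(3.17ν²L/(gD³h_f)) = 2.11×10^-4
Q = -0.965·4.974×10^-4·ln(4.393×10^-4) = 0.003711 m³/s
Check: V = 2.34 m/s, Re = 8.03×10^4, f = 0.02232, h_f = 248 m ≈ 246 m ✓

Q ≈ 0.00371 m³/s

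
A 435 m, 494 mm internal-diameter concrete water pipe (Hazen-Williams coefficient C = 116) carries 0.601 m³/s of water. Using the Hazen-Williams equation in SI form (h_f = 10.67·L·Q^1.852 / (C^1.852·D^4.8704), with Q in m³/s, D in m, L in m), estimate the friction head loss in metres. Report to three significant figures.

h_f ≈ 8.42 m

h_f = 10.67·435·0.601^1.852 / (116^1.852·0.494^4.8704) = 8.422 m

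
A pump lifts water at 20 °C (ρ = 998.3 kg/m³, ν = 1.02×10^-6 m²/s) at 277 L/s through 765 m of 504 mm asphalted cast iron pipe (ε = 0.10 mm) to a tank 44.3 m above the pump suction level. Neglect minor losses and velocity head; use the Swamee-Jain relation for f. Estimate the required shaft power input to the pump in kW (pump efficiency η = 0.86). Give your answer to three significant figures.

P_shaft ≈ 147 kW

V = 4Q/(πD²) = 1.388 m/s; Re = 6.86×10^5; ε/D = 1.98×10^-4; f = 0.01511
h_f = f(L/D)V²/2g = 2.254 m
Total head H = z + h_f = 44.3 + 2.254 = 46.55 m
P_hyd = ρgQH = 998.3·9.81·0.277·46.55 = 126.3 kW
P_shaft = P_hyd/η = 126.3/0.86 = 146.8 kW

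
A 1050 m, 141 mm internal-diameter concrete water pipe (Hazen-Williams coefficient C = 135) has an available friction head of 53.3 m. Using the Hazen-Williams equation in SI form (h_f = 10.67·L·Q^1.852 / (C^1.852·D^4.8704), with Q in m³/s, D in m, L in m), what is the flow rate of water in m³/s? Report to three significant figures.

Q ≈ 0.0435 m³/s

Rearranging: Q = [h_f·C^1.852·D^4.8704 / (10.67·L)]^(1/1.852)
Q = [53.3·135^1.852·0.141^4.8704 / (10.67·1050)]^0.540 = 0.04353 m³/s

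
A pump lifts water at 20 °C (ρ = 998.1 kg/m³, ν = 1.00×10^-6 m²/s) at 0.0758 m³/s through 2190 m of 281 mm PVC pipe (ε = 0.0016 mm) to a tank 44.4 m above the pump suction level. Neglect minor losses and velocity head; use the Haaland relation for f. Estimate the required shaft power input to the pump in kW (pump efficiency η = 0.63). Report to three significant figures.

P_shaft ≈ 62.1 kW

V = 4Q/(πD²) = 1.222 m/s; Re = 3.43×10^5; ε/D = 5.69×10^-6; f = 0.01403
h_f = f(L/D)V²/2g = 8.329 m
Total head H = z + h_f = 44.4 + 8.329 = 52.73 m
P_hyd = ρgQH = 998.1·9.81·0.0758·52.73 = 39.13 kW
P_shaft = P_hyd/η = 39.13/0.63 = 62.12 kW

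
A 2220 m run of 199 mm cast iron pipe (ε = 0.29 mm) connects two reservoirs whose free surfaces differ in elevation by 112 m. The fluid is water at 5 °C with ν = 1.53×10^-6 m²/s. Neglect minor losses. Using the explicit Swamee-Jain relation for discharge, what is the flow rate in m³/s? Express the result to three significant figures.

Q ≈ 0.0928 m³/s

Swamee-Jain (Type II): Q = -0.965·√(gD⁵h_f/L)·ln[ε/(3.7D) + √(3.17ν²L/(gD³h_f))]
√(gD⁵h_f/L) = √(9.81·0.199⁵·112/2220) = 0.01243
ε/(3.7D) = 3.94×10^-4; √(3.17ν²L/(gD³h_f)) = 4.36×10^-5
Q = -0.965·0.01243·ln(4.375×10^-4) = 0.09276 m³/s
Check: V = 2.98 m/s, Re = 3.88×10^5, f = 0.02229, h_f = 113 m ≈ 112 m ✓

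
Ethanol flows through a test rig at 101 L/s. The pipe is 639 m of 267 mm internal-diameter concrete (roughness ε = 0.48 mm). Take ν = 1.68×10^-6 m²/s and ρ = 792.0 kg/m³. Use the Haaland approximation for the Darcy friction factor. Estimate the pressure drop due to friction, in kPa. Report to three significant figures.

Δp ≈ 72.2 kPa

V = 4Q/(πD²) = 4·0.101/(π·0.267²) = 1.804 m/s
Re = VD/ν = 1.804·0.267/1.68×10^-6 = 2.87×10^5 → turbulent
ε/D = 0.48/267 = 0.00180
Haaland: f = 0.02341
h_f = f(L/D)V²/(2g) = 0.02341·(639/0.267)·1.804²/(2·9.81) = 9.293 m
Δp = ρg·h_f = 792.0·9.81·9.293 = 72.20 kPa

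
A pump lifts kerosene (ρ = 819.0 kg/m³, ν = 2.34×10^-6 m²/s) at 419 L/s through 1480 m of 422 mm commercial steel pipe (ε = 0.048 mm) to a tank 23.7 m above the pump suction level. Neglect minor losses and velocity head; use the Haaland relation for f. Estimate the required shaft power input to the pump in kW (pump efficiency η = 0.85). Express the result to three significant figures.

V = 4Q/(πD²) = 2.996 m/s; Re = 5.40×10^5; ε/D = 1.14×10^-4; f = 0.01430
h_f = f(L/D)V²/2g = 22.93 m
Total head H = z + h_f = 23.7 + 22.93 = 46.63 m
P_hyd = ρgQH = 819.0·9.81·0.419·46.63 = 157.0 kW
P_shaft = P_hyd/η = 157.0/0.85 = 184.7 kW

P_shaft ≈ 185 kW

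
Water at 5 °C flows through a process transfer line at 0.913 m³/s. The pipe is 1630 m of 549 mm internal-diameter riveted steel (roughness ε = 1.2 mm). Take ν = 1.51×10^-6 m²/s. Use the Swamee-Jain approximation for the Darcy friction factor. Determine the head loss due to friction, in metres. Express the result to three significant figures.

V = 4Q/(πD²) = 4·0.913/(π·0.549²) = 3.857 m/s
Re = VD/ν = 3.857·0.549/1.51×10^-6 = 1.40×10^6 → turbulent
ε/D = 1.2/549 = 0.00219
Swamee-Jain: f = 0.02417
h_f = f(L/D)V²/(2g) = 0.02417·(1630/0.549)·3.857²/(2·9.81) = 54.40 m

h_f ≈ 54.4 m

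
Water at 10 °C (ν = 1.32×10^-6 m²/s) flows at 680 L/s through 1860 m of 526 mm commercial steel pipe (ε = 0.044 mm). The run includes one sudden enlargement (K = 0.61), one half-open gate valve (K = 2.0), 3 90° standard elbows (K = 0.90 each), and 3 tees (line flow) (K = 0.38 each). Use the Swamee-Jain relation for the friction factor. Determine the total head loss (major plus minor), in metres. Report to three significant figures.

V = 4Q/(πD²) = 3.129 m/s; V²/2g = 0.4991 m
Re = 1.25×10^6, ε/D = 8.37×10^-5 → f = 0.01301 (Swamee-Jain)
Major: h_f = f(L/D)·V²/2g = 0.01301·3536·0.4991 = 22.96 m
Minor: ΣK = 6.45; h_m = ΣK·V²/2g = 3.219 m
Total H_L = 22.96 + 3.219 = 26.18 m

H_L ≈ 26.2 m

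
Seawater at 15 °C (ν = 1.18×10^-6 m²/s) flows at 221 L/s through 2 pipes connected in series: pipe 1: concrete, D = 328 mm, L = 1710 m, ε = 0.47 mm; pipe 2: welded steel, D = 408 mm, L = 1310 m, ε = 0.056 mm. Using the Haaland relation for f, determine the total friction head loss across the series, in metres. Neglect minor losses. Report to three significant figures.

Pipe 1: V = 2.615 m/s, Re = 7.27×10^5, ε/D = 0.00143, f = 0.02180, h_1 = f(L/D)V²/2g = 39.63 m
Pipe 2: V = 1.690 m/s, Re = 5.84×10^5, ε/D = 1.37×10^-4, f = 0.01445, h_2 = f(L/D)V²/2g = 6.756 m
Series → Q common, losses add: H = Σh = 46.38 m

H ≈ 46.4 m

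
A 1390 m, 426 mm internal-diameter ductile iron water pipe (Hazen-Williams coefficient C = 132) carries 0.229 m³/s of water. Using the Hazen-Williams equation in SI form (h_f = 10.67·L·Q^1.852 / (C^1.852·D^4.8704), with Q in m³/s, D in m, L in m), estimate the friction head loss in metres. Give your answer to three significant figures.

h_f ≈ 7.30 m

h_f = 10.67·1390·0.229^1.852 / (132^1.852·0.426^4.8704) = 7.298 m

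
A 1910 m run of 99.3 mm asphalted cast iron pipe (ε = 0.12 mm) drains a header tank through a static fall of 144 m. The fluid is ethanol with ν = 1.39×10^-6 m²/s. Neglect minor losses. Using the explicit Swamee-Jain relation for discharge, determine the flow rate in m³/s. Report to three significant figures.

Q ≈ 0.0201 m³/s

Swamee-Jain (Type II): Q = -0.965·√(gD⁵h_f/L)·ln[ε/(3.7D) + √(3.17ν²L/(gD³h_f))]
√(gD⁵h_f/L) = √(9.81·0.0993⁵·144/1910) = 0.002672
ε/(3.7D) = 3.27×10^-4; √(3.17ν²L/(gD³h_f)) = 9.20×10^-5
Q = -0.965·0.002672·ln(4.186×10^-4) = 0.02006 m³/s
Check: V = 2.59 m/s, Re = 1.85×10^5, f = 0.02207, h_f = 145 m ≈ 144 m ✓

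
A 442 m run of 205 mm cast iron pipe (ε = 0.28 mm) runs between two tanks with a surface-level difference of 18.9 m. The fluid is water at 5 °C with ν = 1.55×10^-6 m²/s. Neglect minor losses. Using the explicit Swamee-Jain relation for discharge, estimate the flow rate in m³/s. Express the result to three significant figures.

Swamee-Jain (Type II): Q = -0.965·√(gD⁵h_f/L)·ln[ε/(3.7D) + √(3.17ν²L/(gD³h_f))]
√(gD⁵h_f/L) = √(9.81·0.205⁵·18.9/442) = 0.01232
ε/(3.7D) = 3.69×10^-4; √(3.17ν²L/(gD³h_f)) = 4.59×10^-5
Q = -0.965·0.01232·ln(4.151×10^-4) = 0.09261 m³/s
Check: V = 2.81 m/s, Re = 3.71×10^5, f = 0.02199, h_f = 19.0 m ≈ 18.9 m ✓

Q ≈ 0.0926 m³/s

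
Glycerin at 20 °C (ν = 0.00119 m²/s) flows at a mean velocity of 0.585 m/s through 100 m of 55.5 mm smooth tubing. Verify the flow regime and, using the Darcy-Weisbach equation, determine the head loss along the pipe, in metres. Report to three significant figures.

Re = VD/ν = 0.585·0.05550/0.00119 = 27.3 → laminar (Re < 2300)
f = 64/Re = 2.346
h_f = f(L/D)V²/(2g) = 2.346·(100/0.05550)·0.585²/(2·9.81) = 73.72 m

h_f ≈ 73.7 m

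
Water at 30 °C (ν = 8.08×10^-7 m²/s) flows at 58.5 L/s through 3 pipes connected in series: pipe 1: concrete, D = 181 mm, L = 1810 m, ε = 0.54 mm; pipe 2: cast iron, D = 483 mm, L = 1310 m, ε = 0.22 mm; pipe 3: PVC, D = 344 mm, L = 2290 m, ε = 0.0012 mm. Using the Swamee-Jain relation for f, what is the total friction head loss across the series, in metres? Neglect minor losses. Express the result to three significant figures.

H ≈ 72.1 m

Pipe 1: V = 2.274 m/s, Re = 5.09×10^5, ε/D = 0.00298, f = 0.02650, h_1 = f(L/D)V²/2g = 69.82 m
Pipe 2: V = 0.3193 m/s, Re = 1.91×10^5, ε/D = 4.55×10^-4, f = 0.01878, h_2 = f(L/D)V²/2g = 0.2646 m
Pipe 3: V = 0.6294 m/s, Re = 2.68×10^5, ε/D = 3.49×10^-6, f = 0.01472, h_3 = f(L/D)V²/2g = 1.979 m
Series → Q common, losses add: H = Σh = 72.06 m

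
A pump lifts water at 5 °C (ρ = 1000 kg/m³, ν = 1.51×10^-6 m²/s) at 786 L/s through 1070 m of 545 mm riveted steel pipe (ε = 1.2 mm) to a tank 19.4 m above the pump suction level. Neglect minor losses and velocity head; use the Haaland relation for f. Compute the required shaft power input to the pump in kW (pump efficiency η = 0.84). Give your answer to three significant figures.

V = 4Q/(πD²) = 3.369 m/s; Re = 1.22×10^6; ε/D = 0.00220; f = 0.02420
h_f = f(L/D)V²/2g = 27.50 m
Total head H = z + h_f = 19.4 + 27.50 = 46.90 m
P_hyd = ρgQH = 1000·9.81·0.786·46.90 = 361.6 kW
P_shaft = P_hyd/η = 361.6/0.84 = 430.5 kW

P_shaft ≈ 430 kW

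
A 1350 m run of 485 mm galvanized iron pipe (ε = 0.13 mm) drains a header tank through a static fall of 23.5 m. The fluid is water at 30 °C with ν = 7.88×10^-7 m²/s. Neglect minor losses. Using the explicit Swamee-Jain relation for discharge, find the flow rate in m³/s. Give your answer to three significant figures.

Swamee-Jain (Type II): Q = -0.965·√(gD⁵h_f/L)·ln[ε/(3.7D) + √(3.17ν²L/(gD³h_f))]
√(gD⁵h_f/L) = √(9.81·0.485⁵·23.5/1350) = 0.06769
ε/(3.7D) = 7.24×10^-5; √(3.17ν²L/(gD³h_f)) = 1.01×10^-5
Q = -0.965·0.06769·ln(8.250×10^-5) = 0.6142 m³/s
Check: V = 3.32 m/s, Re = 2.05×10^6, f = 0.01507, h_f = 23.6 m ≈ 23.5 m ✓

Q ≈ 0.614 m³/s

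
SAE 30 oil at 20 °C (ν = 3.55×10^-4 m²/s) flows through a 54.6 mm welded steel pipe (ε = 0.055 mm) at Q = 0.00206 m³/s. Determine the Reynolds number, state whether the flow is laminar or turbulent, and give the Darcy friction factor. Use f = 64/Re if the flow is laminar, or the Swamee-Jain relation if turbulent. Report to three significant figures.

V = 4Q/(πD²) = 0.8798 m/s
Re = VD/ν = 0.8798·0.0546/3.55×10^-4 = 135
Re < 2300 → laminar → f = 64/Re = 0.4730

Re ≈ 135; laminar; f = 64/Re ≈ 0.473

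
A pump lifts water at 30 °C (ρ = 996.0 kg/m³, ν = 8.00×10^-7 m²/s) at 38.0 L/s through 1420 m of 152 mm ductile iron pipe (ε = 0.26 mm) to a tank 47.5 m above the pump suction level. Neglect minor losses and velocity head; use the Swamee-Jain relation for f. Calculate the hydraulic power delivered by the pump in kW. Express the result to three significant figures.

V = 4Q/(πD²) = 2.094 m/s; Re = 3.98×10^5; ε/D = 0.00171; f = 0.02312
h_f = f(L/D)V²/2g = 48.27 m
Total head H = z + h_f = 47.5 + 48.27 = 95.77 m
P_hyd = ρgQH = 996.0·9.81·0.0380·95.77 = 35.56 kW

P_hyd ≈ 35.6 kW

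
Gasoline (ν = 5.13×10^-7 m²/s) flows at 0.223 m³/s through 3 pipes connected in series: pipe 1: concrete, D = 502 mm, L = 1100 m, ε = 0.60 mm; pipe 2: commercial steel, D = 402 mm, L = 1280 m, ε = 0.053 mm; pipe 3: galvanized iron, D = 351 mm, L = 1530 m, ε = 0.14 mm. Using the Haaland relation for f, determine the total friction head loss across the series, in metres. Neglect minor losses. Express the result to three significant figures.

H ≈ 28.9 m

Pipe 1: V = 1.127 m/s, Re = 1.10×10^6, ε/D = 0.00120, f = 0.02077, h_1 = f(L/D)V²/2g = 2.945 m
Pipe 2: V = 1.757 m/s, Re = 1.38×10^6, ε/D = 1.32×10^-4, f = 0.01350, h_2 = f(L/D)V²/2g = 6.765 m
Pipe 3: V = 2.305 m/s, Re = 1.58×10^6, ε/D = 3.99×10^-4, f = 0.01625, h_3 = f(L/D)V²/2g = 19.18 m
Series → Q common, losses add: H = Σh = 28.88 m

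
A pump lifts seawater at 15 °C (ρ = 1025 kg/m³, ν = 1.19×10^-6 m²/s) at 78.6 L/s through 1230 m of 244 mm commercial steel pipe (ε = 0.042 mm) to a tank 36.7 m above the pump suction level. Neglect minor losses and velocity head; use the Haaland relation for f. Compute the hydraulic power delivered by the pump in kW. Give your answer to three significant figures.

V = 4Q/(πD²) = 1.681 m/s; Re = 3.45×10^5; ε/D = 1.72×10^-4; f = 0.01559
h_f = f(L/D)V²/2g = 11.32 m
Total head H = z + h_f = 36.7 + 11.32 = 48.02 m
P_hyd = ρgQH = 1025·9.81·0.0786·48.02 = 37.95 kW

P_hyd ≈ 38.0 kW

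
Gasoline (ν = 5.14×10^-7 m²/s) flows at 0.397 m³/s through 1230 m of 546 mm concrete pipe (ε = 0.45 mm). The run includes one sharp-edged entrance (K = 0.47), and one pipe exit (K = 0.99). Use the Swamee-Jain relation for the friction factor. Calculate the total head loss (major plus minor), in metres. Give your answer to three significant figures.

V = 4Q/(πD²) = 1.696 m/s; V²/2g = 0.1465 m
Re = 1.80×10^6, ε/D = 8.24×10^-4 → f = 0.01901 (Swamee-Jain)
Major: h_f = f(L/D)·V²/2g = 0.01901·2253·0.1465 = 6.274 m
Minor: ΣK = 1.46; h_m = ΣK·V²/2g = 0.2139 m
Total H_L = 6.274 + 0.2139 = 6.488 m

H_L ≈ 6.49 m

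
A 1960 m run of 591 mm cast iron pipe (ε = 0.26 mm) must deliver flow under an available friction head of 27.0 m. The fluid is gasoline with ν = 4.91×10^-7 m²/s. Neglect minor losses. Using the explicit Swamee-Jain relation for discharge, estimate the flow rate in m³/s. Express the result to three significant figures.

Swamee-Jain (Type II): Q = -0.965·√(gD⁵h_f/L)·ln[ε/(3.7D) + √(3.17ν²L/(gD³h_f))]
√(gD⁵h_f/L) = √(9.81·0.591⁵·27.0/1960) = 0.09871
ε/(3.7D) = 1.19×10^-4; √(3.17ν²L/(gD³h_f)) = 5.23×10^-6
Q = -0.965·0.09871·ln(1.241×10^-4) = 0.8567 m³/s
Check: V = 3.12 m/s, Re = 3.76×10^6, f = 0.01644, h_f = 27.1 m ≈ 27.0 m ✓

Q ≈ 0.857 m³/s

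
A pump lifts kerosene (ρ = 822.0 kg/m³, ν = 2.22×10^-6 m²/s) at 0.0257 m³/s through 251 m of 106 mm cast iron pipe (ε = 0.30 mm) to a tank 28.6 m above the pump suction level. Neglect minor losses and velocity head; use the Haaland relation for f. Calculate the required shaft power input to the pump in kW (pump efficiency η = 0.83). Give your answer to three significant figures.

V = 4Q/(πD²) = 2.912 m/s; Re = 1.39×10^5; ε/D = 0.00283; f = 0.02668
h_f = f(L/D)V²/2g = 27.31 m
Total head H = z + h_f = 28.6 + 27.31 = 55.91 m
P_hyd = ρgQH = 822.0·9.81·0.0257·55.91 = 11.59 kW
P_shaft = P_hyd/η = 11.59/0.83 = 13.96 kW

P_shaft ≈ 14.0 kW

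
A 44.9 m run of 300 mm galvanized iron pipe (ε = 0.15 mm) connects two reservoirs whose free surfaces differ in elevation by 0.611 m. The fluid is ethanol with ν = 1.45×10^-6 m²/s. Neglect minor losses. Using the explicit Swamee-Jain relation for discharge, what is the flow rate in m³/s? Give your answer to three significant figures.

Q ≈ 0.150 m³/s

Swamee-Jain (Type II): Q = -0.965·√(gD⁵h_f/L)·ln[ε/(3.7D) + √(3.17ν²L/(gD³h_f))]
√(gD⁵h_f/L) = √(9.81·0.300⁵·0.611/44.9) = 0.01801
ε/(3.7D) = 1.35×10^-4; √(3.17ν²L/(gD³h_f)) = 4.30×10^-5
Q = -0.965·0.01801·ln(1.781×10^-4) = 0.1500 m³/s
Check: V = 2.12 m/s, Re = 4.39×10^5, f = 0.01790, h_f = 0.615 m ≈ 0.611 m ✓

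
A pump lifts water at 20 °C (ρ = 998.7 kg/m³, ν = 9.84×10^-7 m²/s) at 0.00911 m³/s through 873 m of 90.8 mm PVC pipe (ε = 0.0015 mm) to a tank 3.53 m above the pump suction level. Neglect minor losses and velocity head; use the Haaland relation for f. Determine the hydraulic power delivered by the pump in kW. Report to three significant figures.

V = 4Q/(πD²) = 1.407 m/s; Re = 1.30×10^5; ε/D = 1.65×10^-5; f = 0.01697
h_f = f(L/D)V²/2g = 16.46 m
Total head H = z + h_f = 3.53 + 16.46 = 19.99 m
P_hyd = ρgQH = 998.7·9.81·0.00911·19.99 = 1.784 kW

P_hyd ≈ 1.78 kW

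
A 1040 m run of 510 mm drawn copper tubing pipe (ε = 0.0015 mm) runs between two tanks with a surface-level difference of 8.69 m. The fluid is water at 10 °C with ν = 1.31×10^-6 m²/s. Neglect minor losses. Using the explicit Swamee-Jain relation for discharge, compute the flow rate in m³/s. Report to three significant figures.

Swamee-Jain (Type II): Q = -0.965·√(gD⁵h_f/L)·ln[ε/(3.7D) + √(3.17ν²L/(gD³h_f))]
√(gD⁵h_f/L) = √(9.81·0.510⁵·8.69/1040) = 0.05318
ε/(3.7D) = 7.95×10^-7; √(3.17ν²L/(gD³h_f)) = 2.24×10^-5
Q = -0.965·0.05318·ln(2.316×10^-5) = 0.5477 m³/s
Check: V = 2.68 m/s, Re = 1.04×10^6, f = 0.01160, h_f = 8.67 m ≈ 8.69 m ✓

Q ≈ 0.548 m³/s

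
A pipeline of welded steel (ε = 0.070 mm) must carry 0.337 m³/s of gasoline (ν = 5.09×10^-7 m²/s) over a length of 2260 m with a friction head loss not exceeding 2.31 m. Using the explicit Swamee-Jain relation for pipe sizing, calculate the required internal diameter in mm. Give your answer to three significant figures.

Swamee-Jain (Type III): D = 0.66·[ε^1.25·(LQ²/(gh_f))^4.75 + ν·Q^9.4·(L/(gh_f))^5.2]^0.04
LQ²/(gh_f) = 11.33; L/(gh_f) = 99.73
Term 1 = ε^1.25·(…)^4.75 = 0.651; Term 2 = ν·Q^9.4·(…)^5.2 = 0.457
D = 0.66·(0.651 + 0.457)^0.04 = 0.6627 m = 663 mm
Check: V = 0.977 m/s, Re = 1.27×10^6, f = 0.01334, h_f = 2.21 m ≈ 2.31 m ✓

D ≈ 663 mm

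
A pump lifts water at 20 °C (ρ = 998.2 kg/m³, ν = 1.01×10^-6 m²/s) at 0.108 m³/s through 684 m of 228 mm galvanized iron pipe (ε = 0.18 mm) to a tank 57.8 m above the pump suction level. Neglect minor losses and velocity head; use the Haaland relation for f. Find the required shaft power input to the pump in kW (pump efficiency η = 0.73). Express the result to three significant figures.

P_shaft ≈ 113 kW

V = 4Q/(πD²) = 2.645 m/s; Re = 5.97×10^5; ε/D = 7.89×10^-4; f = 0.01911
h_f = f(L/D)V²/2g = 20.45 m
Total head H = z + h_f = 57.8 + 20.45 = 78.25 m
P_hyd = ρgQH = 998.2·9.81·0.108·78.25 = 82.75 kW
P_shaft = P_hyd/η = 82.75/0.73 = 113.4 kW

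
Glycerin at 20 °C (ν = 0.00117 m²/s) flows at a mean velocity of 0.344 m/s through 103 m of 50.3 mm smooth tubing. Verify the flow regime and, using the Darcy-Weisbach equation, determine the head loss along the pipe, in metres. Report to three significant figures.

Re = VD/ν = 0.344·0.05030/0.00117 = 14.8 → laminar (Re < 2300)
f = 64/Re = 4.328
h_f = f(L/D)V²/(2g) = 4.328·(103/0.05030)·0.344²/(2·9.81) = 53.45 m

h_f ≈ 53.4 m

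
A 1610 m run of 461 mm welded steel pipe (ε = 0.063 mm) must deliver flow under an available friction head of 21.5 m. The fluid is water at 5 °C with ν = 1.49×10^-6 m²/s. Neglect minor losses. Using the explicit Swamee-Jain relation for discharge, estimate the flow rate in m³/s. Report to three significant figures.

Q ≈ 0.490 m³/s

Swamee-Jain (Type II): Q = -0.965·√(gD⁵h_f/L)·ln[ε/(3.7D) + √(3.17ν²L/(gD³h_f))]
√(gD⁵h_f/L) = √(9.81·0.461⁵·21.5/1610) = 0.05223
ε/(3.7D) = 3.69×10^-5; √(3.17ν²L/(gD³h_f)) = 2.34×10^-5
Q = -0.965·0.05223·ln(6.035×10^-5) = 0.4896 m³/s
Check: V = 2.93 m/s, Re = 9.08×10^5, f = 0.01411, h_f = 21.6 m ≈ 21.5 m ✓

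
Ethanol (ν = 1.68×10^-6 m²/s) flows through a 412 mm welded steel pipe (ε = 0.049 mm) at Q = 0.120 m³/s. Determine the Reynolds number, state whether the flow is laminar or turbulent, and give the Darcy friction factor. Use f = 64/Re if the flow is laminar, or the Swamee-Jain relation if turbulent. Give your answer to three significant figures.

Re ≈ 2.21×10^5; turbulent; f ≈ 0.0163

V = 4Q/(πD²) = 0.9001 m/s
Re = VD/ν = 0.9001·0.412/1.68×10^-6 = 2.21×10^5
Re > 4000 → turbulent; ε/D = 1.19×10^-4
Swamee-Jain: f = 0.01630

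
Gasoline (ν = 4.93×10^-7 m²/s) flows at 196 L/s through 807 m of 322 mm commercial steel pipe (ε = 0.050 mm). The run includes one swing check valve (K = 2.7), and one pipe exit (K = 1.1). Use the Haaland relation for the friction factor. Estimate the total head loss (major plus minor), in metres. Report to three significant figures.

H_L ≈ 11.3 m

V = 4Q/(πD²) = 2.407 m/s; V²/2g = 0.2953 m
Re = 1.57×10^6, ε/D = 1.55×10^-4 → f = 0.01374 (Haaland)
Major: h_f = f(L/D)·V²/2g = 0.01374·2506·0.2953 = 10.17 m
Minor: ΣK = 3.80; h_m = ΣK·V²/2g = 1.122 m
Total H_L = 10.17 + 1.122 = 11.29 m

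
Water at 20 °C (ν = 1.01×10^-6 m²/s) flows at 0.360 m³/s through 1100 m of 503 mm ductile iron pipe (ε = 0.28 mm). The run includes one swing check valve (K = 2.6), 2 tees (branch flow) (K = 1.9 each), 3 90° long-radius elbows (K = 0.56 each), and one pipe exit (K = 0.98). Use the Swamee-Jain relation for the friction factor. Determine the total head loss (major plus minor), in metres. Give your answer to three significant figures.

V = 4Q/(πD²) = 1.812 m/s; V²/2g = 0.1673 m
Re = 9.02×10^5, ε/D = 5.57×10^-4 → f = 0.01772 (Swamee-Jain)
Major: h_f = f(L/D)·V²/2g = 0.01772·2187·0.1673 = 6.484 m
Minor: ΣK = 9.06; h_m = ΣK·V²/2g = 1.516 m
Total H_L = 6.484 + 1.516 = 8.000 m

H_L ≈ 8.00 m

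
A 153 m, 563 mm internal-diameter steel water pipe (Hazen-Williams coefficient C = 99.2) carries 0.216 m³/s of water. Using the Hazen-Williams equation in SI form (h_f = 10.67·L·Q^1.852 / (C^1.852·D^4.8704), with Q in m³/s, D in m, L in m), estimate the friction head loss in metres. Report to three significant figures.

h_f = 10.67·153·0.216^1.852 / (99.2^1.852·0.563^4.8704) = 0.3147 m

h_f ≈ 0.315 m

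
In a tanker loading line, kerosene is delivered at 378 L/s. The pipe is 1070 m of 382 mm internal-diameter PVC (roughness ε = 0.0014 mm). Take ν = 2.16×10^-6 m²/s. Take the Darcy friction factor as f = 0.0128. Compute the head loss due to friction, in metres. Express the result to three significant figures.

h_f ≈ 19.9 m

V = 4Q/(πD²) = 4·0.378/(π·0.382²) = 3.298 m/s
h_f = f(L/D)V²/(2g) = 0.01280·(1070/0.382)·3.298²/(2·9.81) = 19.88 m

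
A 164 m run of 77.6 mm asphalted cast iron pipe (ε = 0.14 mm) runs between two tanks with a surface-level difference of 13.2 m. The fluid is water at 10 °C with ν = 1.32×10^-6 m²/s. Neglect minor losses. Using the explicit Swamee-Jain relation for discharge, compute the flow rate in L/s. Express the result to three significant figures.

Q ≈ 10.6 L/s

Swamee-Jain (Type II): Q = -0.965·√(gD⁵h_f/L)·ln[ε/(3.7D) + √(3.17ν²L/(gD³h_f))]
√(gD⁵h_f/L) = √(9.81·0.0776⁵·13.2/164) = 0.001491
ε/(3.7D) = 4.88×10^-4; √(3.17ν²L/(gD³h_f)) = 1.22×10^-4
Q = -0.965·0.001491·ln(6.100×10^-4) = 0.01065 m³/s
Check: V = 2.25 m/s, Re = 1.32×10^5, f = 0.02439, h_f = 13.3 m ≈ 13.2 m ✓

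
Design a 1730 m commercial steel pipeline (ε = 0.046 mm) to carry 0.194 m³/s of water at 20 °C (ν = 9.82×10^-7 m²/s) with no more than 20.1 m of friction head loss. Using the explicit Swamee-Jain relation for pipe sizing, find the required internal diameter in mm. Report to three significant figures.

Swamee-Jain (Type III): D = 0.66·[ε^1.25·(LQ²/(gh_f))^4.75 + ν·Q^9.4·(L/(gh_f))^5.2]^0.04
LQ²/(gh_f) = 0.3302; L/(gh_f) = 8.774
Term 1 = ε^1.25·(…)^4.75 = 1.96×10^-8; Term 2 = ν·Q^9.4·(…)^5.2 = 1.59×10^-8
D = 0.66·(1.96×10^-8 + 1.59×10^-8)^0.04 = 0.3323 m = 332 mm
Check: V = 2.24 m/s, Re = 7.57×10^5, f = 0.01434, h_f = 19.0 m ≈ 20.1 m ✓

D ≈ 332 mm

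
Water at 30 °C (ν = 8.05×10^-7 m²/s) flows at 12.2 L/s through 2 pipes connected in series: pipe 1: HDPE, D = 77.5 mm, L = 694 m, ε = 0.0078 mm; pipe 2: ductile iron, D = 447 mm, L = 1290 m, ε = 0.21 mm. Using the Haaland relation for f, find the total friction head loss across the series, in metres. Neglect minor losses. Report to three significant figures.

Pipe 1: V = 2.586 m/s, Re = 2.49×10^5, ε/D = 1.01×10^-4, f = 0.01565, h_1 = f(L/D)V²/2g = 47.79 m
Pipe 2: V = 0.07774 m/s, Re = 4.32×10^4, ε/D = 4.70×10^-4, f = 0.02275, h_2 = f(L/D)V²/2g = 0.02022 m
Series → Q common, losses add: H = Σh = 47.81 m

H ≈ 47.8 m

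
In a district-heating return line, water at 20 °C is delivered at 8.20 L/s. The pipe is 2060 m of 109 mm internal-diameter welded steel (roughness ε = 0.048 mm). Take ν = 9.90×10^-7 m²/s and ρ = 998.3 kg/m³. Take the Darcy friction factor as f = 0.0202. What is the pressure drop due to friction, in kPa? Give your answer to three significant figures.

Δp ≈ 147 kPa

V = 4Q/(πD²) = 4·0.00820/(π·0.109²) = 0.8788 m/s
h_f = f(L/D)V²/(2g) = 0.02020·(2060/0.109)·0.8788²/(2·9.81) = 15.03 m
Δp = ρg·h_f = 998.3·9.81·15.03 = 147.2 kPa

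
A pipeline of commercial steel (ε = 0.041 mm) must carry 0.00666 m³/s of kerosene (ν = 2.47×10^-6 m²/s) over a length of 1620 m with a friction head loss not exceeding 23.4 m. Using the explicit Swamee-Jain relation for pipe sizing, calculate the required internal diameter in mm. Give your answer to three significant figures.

D ≈ 90.9 mm

Swamee-Jain (Type III): D = 0.66·[ε^1.25·(LQ²/(gh_f))^4.75 + ν·Q^9.4·(L/(gh_f))^5.2]^0.04
LQ²/(gh_f) = 3.130×10^-4; L/(gh_f) = 7.057
Term 1 = ε^1.25·(…)^4.75 = 7.41×10^-23; Term 2 = ν·Q^9.4·(…)^5.2 = 2.22×10^-22
D = 0.66·(7.41×10^-23 + 2.22×10^-22)^0.04 = 0.09087 m = 90.9 mm
Check: V = 1.03 m/s, Re = 3.78×10^4, f = 0.02362, h_f = 22.6 m ≈ 23.4 m ✓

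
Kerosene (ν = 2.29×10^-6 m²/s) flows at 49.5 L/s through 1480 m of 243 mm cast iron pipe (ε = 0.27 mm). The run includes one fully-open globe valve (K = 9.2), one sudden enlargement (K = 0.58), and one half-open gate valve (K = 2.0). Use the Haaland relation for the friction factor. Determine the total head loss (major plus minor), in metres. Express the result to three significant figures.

H_L ≈ 8.51 m

V = 4Q/(πD²) = 1.067 m/s; V²/2g = 0.05806 m
Re = 1.13×10^5, ε/D = 0.00111 → f = 0.02212 (Haaland)
Major: h_f = f(L/D)·V²/2g = 0.02212·6091·0.05806 = 7.823 m
Minor: ΣK = 11.8; h_m = ΣK·V²/2g = 0.6840 m
Total H_L = 7.823 + 0.6840 = 8.507 m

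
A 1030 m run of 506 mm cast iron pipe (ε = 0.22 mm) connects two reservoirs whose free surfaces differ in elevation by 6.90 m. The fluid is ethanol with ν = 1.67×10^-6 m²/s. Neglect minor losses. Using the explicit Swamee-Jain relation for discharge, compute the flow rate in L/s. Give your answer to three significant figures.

Q ≈ 397 L/s

Swamee-Jain (Type II): Q = -0.965·√(gD⁵h_f/L)·ln[ε/(3.7D) + √(3.17ν²L/(gD³h_f))]
√(gD⁵h_f/L) = √(9.81·0.506⁵·6.90/1030) = 0.04669
ε/(3.7D) = 1.18×10^-4; √(3.17ν²L/(gD³h_f)) = 3.22×10^-5
Q = -0.965·0.04669·ln(1.497×10^-4) = 0.3968 m³/s
Check: V = 1.97 m/s, Re = 5.98×10^5, f = 0.01720, h_f = 6.95 m ≈ 6.90 m ✓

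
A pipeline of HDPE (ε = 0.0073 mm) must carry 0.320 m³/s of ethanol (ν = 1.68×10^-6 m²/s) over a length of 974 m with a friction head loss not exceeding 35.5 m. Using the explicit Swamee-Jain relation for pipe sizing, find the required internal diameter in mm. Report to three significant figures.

Swamee-Jain (Type III): D = 0.66·[ε^1.25·(LQ²/(gh_f))^4.75 + ν·Q^9.4·(L/(gh_f))^5.2]^0.04
LQ²/(gh_f) = 0.2864; L/(gh_f) = 2.797
Term 1 = ε^1.25·(…)^4.75 = 9.99×10^-10; Term 2 = ν·Q^9.4·(…)^5.2 = 7.88×10^-9
D = 0.66·(9.99×10^-10 + 7.88×10^-9)^0.04 = 0.3144 m = 314 mm
Check: V = 4.12 m/s, Re = 7.71×10^5, f = 0.01260, h_f = 33.8 m ≈ 35.5 m ✓

D ≈ 314 mm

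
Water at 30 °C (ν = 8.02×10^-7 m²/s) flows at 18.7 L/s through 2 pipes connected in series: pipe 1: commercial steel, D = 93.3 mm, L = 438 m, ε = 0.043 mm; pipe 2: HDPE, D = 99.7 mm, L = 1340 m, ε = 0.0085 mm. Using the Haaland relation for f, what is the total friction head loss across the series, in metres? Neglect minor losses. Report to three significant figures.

Pipe 1: V = 2.735 m/s, Re = 3.18×10^5, ε/D = 4.61×10^-4, f = 0.01777, h_1 = f(L/D)V²/2g = 31.81 m
Pipe 2: V = 2.395 m/s, Re = 2.98×10^5, ε/D = 8.53×10^-5, f = 0.01512, h_2 = f(L/D)V²/2g = 59.41 m
Series → Q common, losses add: H = Σh = 91.22 m

H ≈ 91.2 m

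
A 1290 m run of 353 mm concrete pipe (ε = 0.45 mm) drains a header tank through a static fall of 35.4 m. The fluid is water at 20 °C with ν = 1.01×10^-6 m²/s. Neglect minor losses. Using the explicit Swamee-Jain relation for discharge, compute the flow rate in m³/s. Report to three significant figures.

Q ≈ 0.294 m³/s

Swamee-Jain (Type II): Q = -0.965·√(gD⁵h_f/L)·ln[ε/(3.7D) + √(3.17ν²L/(gD³h_f))]
√(gD⁵h_f/L) = √(9.81·0.353⁵·35.4/1290) = 0.03841
ε/(3.7D) = 3.45×10^-4; √(3.17ν²L/(gD³h_f)) = 1.65×10^-5
Q = -0.965·0.03841·ln(3.611×10^-4) = 0.2938 m³/s
Check: V = 3.00 m/s, Re = 1.05×10^6, f = 0.02118, h_f = 35.5 m ≈ 35.4 m ✓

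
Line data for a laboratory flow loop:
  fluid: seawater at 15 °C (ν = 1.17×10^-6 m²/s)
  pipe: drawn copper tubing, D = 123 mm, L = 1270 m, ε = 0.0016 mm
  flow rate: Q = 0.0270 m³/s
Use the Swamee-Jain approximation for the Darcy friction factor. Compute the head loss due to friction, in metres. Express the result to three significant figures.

h_f ≈ 41.1 m

V = 4Q/(πD²) = 4·0.0270/(π·0.123²) = 2.272 m/s
Re = VD/ν = 2.272·0.123/1.17×10^-6 = 2.39×10^5 → turbulent
ε/D = 0.0016/123 = 1.30×10^-5
Swamee-Jain: f = 0.01514
h_f = f(L/D)V²/(2g) = 0.01514·(1270/0.123)·2.272²/(2·9.81) = 41.14 m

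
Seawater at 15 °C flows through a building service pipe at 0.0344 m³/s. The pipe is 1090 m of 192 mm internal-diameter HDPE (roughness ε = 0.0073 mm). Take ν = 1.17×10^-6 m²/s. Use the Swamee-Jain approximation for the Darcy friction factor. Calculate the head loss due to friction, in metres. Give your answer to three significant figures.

h_f ≈ 6.51 m

V = 4Q/(πD²) = 4·0.0344/(π·0.192²) = 1.188 m/s
Re = VD/ν = 1.188·0.192/1.17×10^-6 = 1.95×10^5 → turbulent
ε/D = 0.0073/192 = 3.80×10^-5
Swamee-Jain: f = 0.01595
h_f = f(L/D)V²/(2g) = 0.01595·(1090/0.192)·1.188²/(2·9.81) = 6.514 m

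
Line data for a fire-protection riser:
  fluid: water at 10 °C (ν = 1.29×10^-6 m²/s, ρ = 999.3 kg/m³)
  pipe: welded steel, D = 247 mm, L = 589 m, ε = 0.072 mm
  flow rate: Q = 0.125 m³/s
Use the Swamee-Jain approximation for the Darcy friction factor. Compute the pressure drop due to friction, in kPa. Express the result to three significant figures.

Δp ≈ 132 kPa

V = 4Q/(πD²) = 4·0.125/(π·0.247²) = 2.609 m/s
Re = VD/ν = 2.609·0.247/1.29×10^-6 = 4.99×10^5 → turbulent
ε/D = 0.072/247 = 2.91×10^-4
Swamee-Jain: f = 0.01631
h_f = f(L/D)V²/(2g) = 0.01631·(589/0.247)·2.609²/(2·9.81) = 13.49 m
Δp = ρg·h_f = 999.3·9.81·13.49 = 132.2 kPa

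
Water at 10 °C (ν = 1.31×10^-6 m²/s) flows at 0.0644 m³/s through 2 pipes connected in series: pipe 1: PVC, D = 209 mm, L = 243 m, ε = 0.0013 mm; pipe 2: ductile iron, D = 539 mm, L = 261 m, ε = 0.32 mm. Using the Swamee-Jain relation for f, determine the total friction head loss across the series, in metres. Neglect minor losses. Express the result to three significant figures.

Pipe 1: V = 1.877 m/s, Re = 2.99×10^5, ε/D = 6.22×10^-6, f = 0.01445, h_1 = f(L/D)V²/2g = 3.018 m
Pipe 2: V = 0.2822 m/s, Re = 1.16×10^5, ε/D = 5.94×10^-4, f = 0.02045, h_2 = f(L/D)V²/2g = 0.04021 m
Series → Q common, losses add: H = Σh = 3.058 m

H ≈ 3.06 m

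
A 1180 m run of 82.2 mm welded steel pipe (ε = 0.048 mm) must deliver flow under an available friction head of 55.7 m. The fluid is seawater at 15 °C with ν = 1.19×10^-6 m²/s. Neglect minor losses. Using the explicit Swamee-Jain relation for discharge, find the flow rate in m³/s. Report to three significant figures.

Swamee-Jain (Type II): Q = -0.965·√(gD⁵h_f/L)·ln[ε/(3.7D) + √(3.17ν²L/(gD³h_f))]
√(gD⁵h_f/L) = √(9.81·0.0822⁵·55.7/1180) = 0.001318
ε/(3.7D) = 1.58×10^-4; √(3.17ν²L/(gD³h_f)) = 1.32×10^-4
Q = -0.965·0.001318·ln(2.899×10^-4) = 0.01036 m³/s
Check: V = 1.95 m/s, Re = 1.35×10^5, f = 0.02009, h_f = 56.0 m ≈ 55.7 m ✓

Q ≈ 0.0104 m³/s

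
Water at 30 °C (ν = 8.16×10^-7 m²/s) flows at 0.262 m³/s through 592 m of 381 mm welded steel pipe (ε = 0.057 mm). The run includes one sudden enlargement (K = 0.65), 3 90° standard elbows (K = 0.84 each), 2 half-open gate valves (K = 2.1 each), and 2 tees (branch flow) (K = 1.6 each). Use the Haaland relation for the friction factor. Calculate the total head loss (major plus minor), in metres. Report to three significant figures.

V = 4Q/(πD²) = 2.298 m/s; V²/2g = 0.2692 m
Re = 1.07×10^6, ε/D = 1.50×10^-4 → f = 0.01394 (Haaland)
Major: h_f = f(L/D)·V²/2g = 0.01394·1554·0.2692 = 5.831 m
Minor: ΣK = 10.6; h_m = ΣK·V²/2g = 2.845 m
Total H_L = 5.831 + 2.845 = 8.676 m

H_L ≈ 8.68 m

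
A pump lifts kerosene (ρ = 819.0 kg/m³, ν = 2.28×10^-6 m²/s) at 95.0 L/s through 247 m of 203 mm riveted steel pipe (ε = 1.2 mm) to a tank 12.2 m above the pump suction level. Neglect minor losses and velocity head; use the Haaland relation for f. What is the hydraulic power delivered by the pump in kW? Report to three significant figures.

V = 4Q/(πD²) = 2.935 m/s; Re = 2.61×10^5; ε/D = 0.00591; f = 0.03233
h_f = f(L/D)V²/2g = 17.27 m
Total head H = z + h_f = 12.2 + 17.27 = 29.47 m
P_hyd = ρgQH = 819.0·9.81·0.0950·29.47 = 22.50 kW

P_hyd ≈ 22.5 kW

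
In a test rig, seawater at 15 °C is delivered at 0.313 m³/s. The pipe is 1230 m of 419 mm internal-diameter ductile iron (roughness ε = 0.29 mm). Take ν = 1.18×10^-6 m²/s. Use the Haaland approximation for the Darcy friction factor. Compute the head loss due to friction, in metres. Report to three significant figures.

h_f ≈ 14.2 m

V = 4Q/(πD²) = 4·0.313/(π·0.419²) = 2.270 m/s
Re = VD/ν = 2.270·0.419/1.18×10^-6 = 8.06×10^5 → turbulent
ε/D = 0.29/419 = 6.92×10^-4
Haaland: f = 0.01845
h_f = f(L/D)V²/(2g) = 0.01845·(1230/0.419)·2.270²/(2·9.81) = 14.23 m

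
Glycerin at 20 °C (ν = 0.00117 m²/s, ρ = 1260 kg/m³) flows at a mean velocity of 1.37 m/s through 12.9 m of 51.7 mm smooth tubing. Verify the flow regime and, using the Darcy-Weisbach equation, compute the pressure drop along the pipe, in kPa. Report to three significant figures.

Re = VD/ν = 1.37·0.05170/0.00117 = 60.5 → laminar (Re < 2300)
f = 64/Re = 1.057
h_f = f(L/D)V²/(2g) = 1.057·(12.9/0.05170)·1.37²/(2·9.81) = 25.23 m
Δp = ρg·h_f = 1260·9.81·25.23 = 311.9 kPa

Δp ≈ 312 kPa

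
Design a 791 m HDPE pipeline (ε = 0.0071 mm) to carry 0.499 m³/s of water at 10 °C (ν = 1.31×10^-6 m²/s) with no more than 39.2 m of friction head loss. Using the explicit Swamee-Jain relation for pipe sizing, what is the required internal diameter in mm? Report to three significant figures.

D ≈ 346 mm

Swamee-Jain (Type III): D = 0.66·[ε^1.25·(LQ²/(gh_f))^4.75 + ν·Q^9.4·(L/(gh_f))^5.2]^0.04
LQ²/(gh_f) = 0.5122; L/(gh_f) = 2.057
Term 1 = ε^1.25·(…)^4.75 = 1.53×10^-8; Term 2 = ν·Q^9.4·(…)^5.2 = 8.09×10^-8
D = 0.66·(1.53×10^-8 + 8.09×10^-8)^0.04 = 0.3458 m = 346 mm
Check: V = 5.31 m/s, Re = 1.40×10^6, f = 0.01156, h_f = 38.0 m ≈ 39.2 m ✓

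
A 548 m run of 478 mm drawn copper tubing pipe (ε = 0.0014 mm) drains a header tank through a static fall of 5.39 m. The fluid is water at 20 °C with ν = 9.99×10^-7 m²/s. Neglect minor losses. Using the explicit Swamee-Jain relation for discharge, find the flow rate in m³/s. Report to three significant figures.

Swamee-Jain (Type II): Q = -0.965·√(gD⁵h_f/L)·ln[ε/(3.7D) + √(3.17ν²L/(gD³h_f))]
√(gD⁵h_f/L) = √(9.81·0.478⁵·5.39/548) = 0.04907
ε/(3.7D) = 7.92×10^-7; √(3.17ν²L/(gD³h_f)) = 1.73×10^-5
Q = -0.965·0.04907·ln(1.812×10^-5) = 0.5170 m³/s
Check: V = 2.88 m/s, Re = 1.38×10^6, f = 0.01109, h_f = 5.38 m ≈ 5.39 m ✓

Q ≈ 0.517 m³/s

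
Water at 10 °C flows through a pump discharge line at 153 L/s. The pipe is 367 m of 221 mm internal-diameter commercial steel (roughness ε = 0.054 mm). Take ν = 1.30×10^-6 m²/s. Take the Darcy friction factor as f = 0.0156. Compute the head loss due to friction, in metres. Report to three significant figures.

V = 4Q/(πD²) = 4·0.153/(π·0.221²) = 3.989 m/s
h_f = f(L/D)V²/(2g) = 0.01560·(367/0.221)·3.989²/(2·9.81) = 21.01 m

h_f ≈ 21.0 m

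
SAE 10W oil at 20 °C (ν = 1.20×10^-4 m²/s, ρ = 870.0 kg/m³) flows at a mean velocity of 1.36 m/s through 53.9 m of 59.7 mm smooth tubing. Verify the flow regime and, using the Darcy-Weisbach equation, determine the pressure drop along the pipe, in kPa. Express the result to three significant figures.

Δp ≈ 68.7 kPa

Re = VD/ν = 1.36·0.05970/1.20×10^-4 = 677 → laminar (Re < 2300)
f = 64/Re = 0.09459
h_f = f(L/D)V²/(2g) = 0.09459·(53.9/0.05970)·1.36²/(2·9.81) = 8.051 m
Δp = ρg·h_f = 870.0·9.81·8.051 = 68.71 kPa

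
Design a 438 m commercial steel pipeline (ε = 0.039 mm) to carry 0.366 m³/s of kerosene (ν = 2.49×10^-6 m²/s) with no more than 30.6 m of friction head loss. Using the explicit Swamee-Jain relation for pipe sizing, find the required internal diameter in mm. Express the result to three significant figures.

D ≈ 300 mm

Swamee-Jain (Type III): D = 0.66·[ε^1.25·(LQ²/(gh_f))^4.75 + ν·Q^9.4·(L/(gh_f))^5.2]^0.04
LQ²/(gh_f) = 0.1955; L/(gh_f) = 1.459
Term 1 = ε^1.25·(…)^4.75 = 1.32×10^-9; Term 2 = ν·Q^9.4·(…)^5.2 = 1.40×10^-9
D = 0.66·(1.32×10^-9 + 1.40×10^-9)^0.04 = 0.2999 m = 300 mm
Check: V = 5.18 m/s, Re = 6.24×10^5, f = 0.01449, h_f = 29.0 m ≈ 30.6 m ✓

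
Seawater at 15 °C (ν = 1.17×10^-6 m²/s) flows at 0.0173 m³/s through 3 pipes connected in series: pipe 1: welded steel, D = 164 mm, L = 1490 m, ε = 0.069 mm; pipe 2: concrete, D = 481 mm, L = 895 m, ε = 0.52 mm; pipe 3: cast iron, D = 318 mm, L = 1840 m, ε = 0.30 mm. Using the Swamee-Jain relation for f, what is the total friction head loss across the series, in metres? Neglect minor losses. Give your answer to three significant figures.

H ≈ 6.47 m

Pipe 1: V = 0.8190 m/s, Re = 1.15×10^5, ε/D = 4.21×10^-4, f = 0.01970, h_1 = f(L/D)V²/2g = 6.119 m
Pipe 2: V = 0.09521 m/s, Re = 3.91×10^4, ε/D = 0.00108, f = 0.02526, h_2 = f(L/D)V²/2g = 0.02171 m
Pipe 3: V = 0.2178 m/s, Re = 5.92×10^4, ε/D = 9.43×10^-4, f = 0.02348, h_3 = f(L/D)V²/2g = 0.3286 m
Series → Q common, losses add: H = Σh = 6.469 m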